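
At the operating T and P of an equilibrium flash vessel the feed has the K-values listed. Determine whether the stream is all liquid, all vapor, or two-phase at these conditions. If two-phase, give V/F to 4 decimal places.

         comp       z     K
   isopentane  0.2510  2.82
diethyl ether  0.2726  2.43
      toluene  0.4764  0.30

ΣzᵢKᵢ = 1.5132; Σzᵢ/Kᵢ = 1.7892.
Both exceed 1, so a two-phase solution exists.
Let ψ = V/F and solve Σ zᵢ(Kᵢ−1)/(1+ψ(Kᵢ−1)) = 0.
Newton–Raphson from ψ = 0.61:
  ψ = 0.6100: g = -0.15730, g' = -1.0567 → ψ = 0.4611
  ψ = 0.4611: g = -0.00915, g' = -0.9572 → ψ = 0.4516
Converged at ψ = 0.4516.

two-phase, V/F = 0.4516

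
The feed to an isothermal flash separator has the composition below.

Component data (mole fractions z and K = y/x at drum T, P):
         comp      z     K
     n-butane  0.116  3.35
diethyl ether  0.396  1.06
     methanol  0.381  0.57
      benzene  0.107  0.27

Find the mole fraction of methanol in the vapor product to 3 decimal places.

y_methanol = 0.225

Material balance + equilibrium reduce to Σ zᵢ(Kᵢ−1)/(1+ψ(Kᵢ−1)) = 0.
Check two-phase: ΣzᵢKᵢ = 1.054 > 1 and Σzᵢ/Kᵢ = 1.473 > 1, so g(0) = 0.054 > 0 and g(1) = -0.473 < 0.
Newton iteration, ψ⁰ = 0.5:
  ψ = 0.500: g = -0.1833, g' = -0.392 → ψ = 0.033
  ψ = 0.033: g = 0.0305, g' = -0.686 → ψ = 0.077
  ψ = 0.077: g = 0.0020, g' = -0.599 → ψ = 0.081
Converged at ψ = 0.081.
Compositions from xᵢ = zᵢ/(1+ψ(Kᵢ−1)), yᵢ = Kᵢxᵢ:
  n-butane: x = 0.097, y = 0.327
  diethyl ether: x = 0.394, y = 0.418
  methanol: x = 0.395, y = 0.225
  benzene: x = 0.114, y = 0.031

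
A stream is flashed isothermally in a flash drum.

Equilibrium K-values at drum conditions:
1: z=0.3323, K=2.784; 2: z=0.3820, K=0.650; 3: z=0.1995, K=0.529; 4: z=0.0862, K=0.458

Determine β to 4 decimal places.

Material balance + equilibrium reduce to Σ zᵢ(Kᵢ−1)/(1+β(Kᵢ−1)) = 0.
Check two-phase: ΣzᵢKᵢ = 1.3184 > 1 and Σzᵢ/Kᵢ = 1.2724 > 1, so g(0) = 0.3184 > 0 and g(1) = -0.2724 < 0.
Newton–Raphson from β = 0.5:
  β = 0.5000: g = -0.03573, g' = -0.4876 → β = 0.4267
  β = 0.4267: g = 0.00103, g' = -0.5178 → β = 0.4287
Converged at β = 0.4287.

β = 0.4287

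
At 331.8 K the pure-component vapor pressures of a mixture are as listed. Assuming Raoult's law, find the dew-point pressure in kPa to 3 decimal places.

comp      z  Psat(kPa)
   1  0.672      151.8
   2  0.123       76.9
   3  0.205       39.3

At the dew point ψ → 1, so Σzᵢ/Kᵢ = 1 with Kᵢ = Pᵢˢᵃᵗ/P ⇒ 1/P = Σzᵢ/Pᵢˢᵃᵗ.
1/P = 0.672/151.8 + 0.123/76.9 + 0.205/39.3 = 0.011243 ⇒ P = 88.947 kPa

Pdew = 88.947 kPa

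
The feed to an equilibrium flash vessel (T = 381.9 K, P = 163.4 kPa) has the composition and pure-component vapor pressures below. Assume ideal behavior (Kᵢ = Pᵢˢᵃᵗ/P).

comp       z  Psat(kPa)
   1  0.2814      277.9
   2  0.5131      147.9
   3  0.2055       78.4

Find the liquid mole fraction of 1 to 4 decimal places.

x_1 = 0.2435

Raoult's law: Kᵢ = Pᵢˢᵃᵗ/P = Pᵢˢᵃᵗ/163.4.
  K_1 = 277.9/163.4 = 1.700734, K_2 = 147.9/163.4 = 0.905141, K_3 = 78.4/163.4 = 0.479804
Rachford–Rice: g(β) = Σ zᵢ(Kᵢ−1)/(1+β(Kᵢ−1)) = 0.
Feasibility: ΣzᵢKᵢ = 1.0416, Σzᵢ/Kᵢ = 1.1606 — both > 1, two phases present.
Iterate (Newton) starting at β = 0.5:
  β = 0.5000: g = -0.04955, g' = -0.1824 → β = 0.2284
  β = 0.2284: g = -0.00108, g' = -0.1791 → β = 0.2224
Converged at β = 0.2224.
Compositions from xᵢ = zᵢ/(1+β(Kᵢ−1)), yᵢ = Kᵢxᵢ:
  1: x = 0.2435, y = 0.4141
  2: x = 0.5242, y = 0.4744
  3: x = 0.2324, y = 0.1115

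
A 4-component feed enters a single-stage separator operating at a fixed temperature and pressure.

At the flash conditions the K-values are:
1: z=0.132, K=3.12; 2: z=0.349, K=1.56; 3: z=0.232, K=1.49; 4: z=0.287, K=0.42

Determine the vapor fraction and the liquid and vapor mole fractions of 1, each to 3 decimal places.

ψ = 0.820, x_1 = 0.048, y_1 = 0.150

Newton iteration, ψ⁰ = 0.5:
  ψ = 0.500: g = 0.1454, g' = -0.434 → ψ = 0.835
  ψ = 0.835: g = -0.0079, g' = -0.519 → ψ = 0.820
Converged at ψ = 0.820.
Compositions from xᵢ = zᵢ/(1+ψ(Kᵢ−1)), yᵢ = Kᵢxᵢ:
  1: x = 0.048, y = 0.150
  2: x = 0.239, y = 0.373
  3: x = 0.166, y = 0.247
  4: x = 0.547, y = 0.230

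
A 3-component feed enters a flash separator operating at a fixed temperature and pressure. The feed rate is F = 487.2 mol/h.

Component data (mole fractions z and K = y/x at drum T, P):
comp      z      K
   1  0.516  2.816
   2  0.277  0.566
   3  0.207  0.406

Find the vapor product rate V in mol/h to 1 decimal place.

V = 363.0 mol/h

Let β = V/F and solve Σ zᵢ(Kᵢ−1)/(1+β(Kᵢ−1)) = 0.
Feasibility: ΣzᵢKᵢ = 1.694, Σzᵢ/Kᵢ = 1.182 — both > 1, two phases present.
Newton–Raphson from β = 0.5:
  β = 0.500: g = 0.1627, g' = -0.700 → β = 0.732
  β = 0.732: g = 0.0084, g' = -0.654 → β = 0.745
Converged at β = 0.745.
Then V = β·F = 0.7450·487.2 = 363.0 mol/h and L = F − V = 124.2 mol/h.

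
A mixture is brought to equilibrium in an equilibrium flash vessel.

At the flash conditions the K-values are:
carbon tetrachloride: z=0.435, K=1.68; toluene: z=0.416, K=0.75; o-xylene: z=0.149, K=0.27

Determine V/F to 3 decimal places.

V/F = 0.280

Material balance + equilibrium reduce to Σ zᵢ(Kᵢ−1)/(1+V/F(Kᵢ−1)) = 0.
g(0) = ΣzᵢKᵢ − 1 = 0.083 and g(1) = 1 − Σzᵢ/Kᵢ = -0.365, so a root lies in (0, 1).
Newton iteration, V/F⁰ = 0.5:
  V/F = 0.500: g = -0.0694, g' = -0.343 → V/F = 0.298
  V/F = 0.298: g = -0.0053, g' = -0.299 → V/F = 0.280
Converged at V/F = 0.280.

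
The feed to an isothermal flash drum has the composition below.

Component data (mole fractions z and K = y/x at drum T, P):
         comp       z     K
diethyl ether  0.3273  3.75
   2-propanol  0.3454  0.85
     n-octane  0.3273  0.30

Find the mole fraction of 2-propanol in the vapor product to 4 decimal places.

y_2-propanol = 0.3156

Rachford–Rice: g(ψ) = Σ zᵢ(Kᵢ−1)/(1+ψ(Kᵢ−1)) = 0.
g(0) = ΣzᵢKᵢ − 1 = 0.6192 and g(1) = 1 − Σzᵢ/Kᵢ = -0.5846, so a root lies in (0, 1).
Newton iteration, ψ⁰ = 0.46:
  ψ = 0.4600: g = 0.00381, g' = -0.8403 → ψ = 0.4645
Converged at ψ = 0.4645.
Compositions from xᵢ = zᵢ/(1+ψ(Kᵢ−1)), yᵢ = Kᵢxᵢ:
  diethyl ether: x = 0.1437, y = 0.5389
  2-propanol: x = 0.3713, y = 0.3156
  n-octane: x = 0.4850, y = 0.1455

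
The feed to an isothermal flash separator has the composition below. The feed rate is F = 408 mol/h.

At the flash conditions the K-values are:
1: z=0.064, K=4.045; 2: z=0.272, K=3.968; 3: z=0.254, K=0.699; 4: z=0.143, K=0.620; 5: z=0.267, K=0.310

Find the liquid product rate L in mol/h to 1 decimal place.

L = 221.3 mol/h

Rachford–Rice: g(ψ) = Σ zᵢ(Kᵢ−1)/(1+ψ(Kᵢ−1)) = 0.
Feasibility: ΣzᵢKᵢ = 1.687, Σzᵢ/Kᵢ = 1.540 — both > 1, two phases present.
Newton iteration, ψ⁰ = 0.5:
  ψ = 0.500: g = -0.0361, g' = -0.841 → ψ = 0.457
  ψ = 0.457: g = 0.0005, g' = -0.868 → ψ = 0.458
Converged at ψ = 0.458.
Then V = ψ·F = 0.4577·408 = 186.7 mol/h and L = F − V = 221.3 mol/h.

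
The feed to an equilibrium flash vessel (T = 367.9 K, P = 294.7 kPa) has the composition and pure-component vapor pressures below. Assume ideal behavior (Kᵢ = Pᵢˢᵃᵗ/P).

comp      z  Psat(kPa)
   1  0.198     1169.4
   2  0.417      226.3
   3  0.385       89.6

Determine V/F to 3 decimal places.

Raoult's law: Kᵢ = Pᵢˢᵃᵗ/P = Pᵢˢᵃᵗ/294.7.
  K_1 = 1169.4/294.7 = 3.96810, K_2 = 226.3/294.7 = 0.76790, K_3 = 89.6/294.7 = 0.30404
Rachford–Rice: g(V/F) = Σ zᵢ(Kᵢ−1)/(1+V/F(Kᵢ−1)) = 0.
Check two-phase: ΣzᵢKᵢ = 1.223 > 1 and Σzᵢ/Kᵢ = 1.859 > 1, so g(0) = 0.223 > 0 and g(1) = -0.859 < 0.
Newton iteration, V/F⁰ = 0.5:
  V/F = 0.500: g = -0.2839, g' = -0.750 → V/F = 0.122
  V/F = 0.122: g = 0.0396, g' = -1.188 → V/F = 0.155
  V/F = 0.155: g = 0.0019, g' = -1.077 → V/F = 0.157
Converged at V/F = 0.157.

V/F = 0.157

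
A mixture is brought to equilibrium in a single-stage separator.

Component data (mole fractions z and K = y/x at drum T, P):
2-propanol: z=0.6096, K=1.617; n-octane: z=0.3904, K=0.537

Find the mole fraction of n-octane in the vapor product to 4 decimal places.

y_n-octane = 0.3068

Material balance + equilibrium reduce to Σ zᵢ(Kᵢ−1)/(1+ψ(Kᵢ−1)) = 0.
Feasibility: ΣzᵢKᵢ = 1.1954, Σzᵢ/Kᵢ = 1.1040 — both > 1, two phases present.
Newton iteration, ψ⁰ = 0.39:
  ψ = 0.3900: g = 0.08258, g' = -0.2754 → ψ = 0.6899
  ψ = 0.6899: g = -0.00176, g' = -0.2949 → ψ = 0.6839
Converged at ψ = 0.6839.
Compositions from xᵢ = zᵢ/(1+ψ(Kᵢ−1)), yᵢ = Kᵢxᵢ:
  2-propanol: x = 0.4287, y = 0.6932
  n-octane: x = 0.5713, y = 0.3068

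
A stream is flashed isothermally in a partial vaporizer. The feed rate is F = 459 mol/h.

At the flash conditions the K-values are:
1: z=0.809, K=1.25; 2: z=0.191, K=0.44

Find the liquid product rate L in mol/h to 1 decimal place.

Rachford–Rice: g(β) = Σ zᵢ(Kᵢ−1)/(1+β(Kᵢ−1)) = 0.
Feasibility: ΣzᵢKᵢ = 1.095, Σzᵢ/Kᵢ = 1.081 — both > 1, two phases present.
Binary case is linear: z₁(K₁−1)(1+β(K₂−1)) + z₂(K₂−1)(1+β(K₁−1)) = 0
⇒ β = [z₁(K₁−1)+z₂(K₂−1)] / [−(K₁−1)(K₂−1)] = 0.0953/0.1400 = 0.681
Then V = β·F = 0.6806·459 = 312.4 mol/h and L = F − V = 146.6 mol/h.

L = 146.6 mol/h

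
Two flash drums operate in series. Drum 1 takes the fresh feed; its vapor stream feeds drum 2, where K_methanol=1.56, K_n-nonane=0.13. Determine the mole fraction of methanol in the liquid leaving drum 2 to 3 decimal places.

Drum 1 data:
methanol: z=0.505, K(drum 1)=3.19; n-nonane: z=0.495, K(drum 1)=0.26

x_methanol (drum 2) = 0.608

Drum 1:
Newton–Raphson from ψ₁ = 0.5:
  ψ₁ = 0.500: g = -0.0535, g' = -1.235 → ψ₁ = 0.457
  ψ₁ = 0.457: g = -0.0003, g' = -1.224 → ψ₁ = 0.456
Converged at ψ₁ = 0.456.
Drum-1 compositions:
  methanol: x = 0.253, y = 0.806
  n-nonane: x = 0.747, y = 0.194
Drum-2 feed = drum-1 vapor: z₂ = (0.8057, 0.1943).
Drum 2:
Let ψ₂ = V/F and solve Σ zᵢ(Kᵢ−1)/(1+ψ₂(Kᵢ−1)) = 0.
Check two-phase: ΣzᵢKᵢ = 1.282 > 1 and Σzᵢ/Kᵢ = 2.011 > 1, so g(0) = 0.282 > 0 and g(1) = -1.011 < 0.
Binary case is linear: z₁(K₁−1)(1+ψ₂(K₂−1)) + z₂(K₂−1)(1+ψ₂(K₁−1)) = 0
⇒ ψ₂ = [z₁(K₁−1)+z₂(K₂−1)] / [−(K₁−1)(K₂−1)] = 0.2821/0.4872 = 0.579
  methanol: x = 0.608, y = 0.949
  n-nonane: x = 0.392, y = 0.051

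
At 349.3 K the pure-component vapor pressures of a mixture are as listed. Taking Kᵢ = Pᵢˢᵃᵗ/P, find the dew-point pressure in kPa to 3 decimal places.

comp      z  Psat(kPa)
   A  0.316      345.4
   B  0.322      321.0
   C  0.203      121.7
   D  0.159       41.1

At the dew point ψ → 1, so Σzᵢ/Kᵢ = 1 with Kᵢ = Pᵢˢᵃᵗ/P ⇒ 1/P = Σzᵢ/Pᵢˢᵃᵗ.
1/P = 0.316/345.4 + 0.322/321.0 + 0.203/121.7 + 0.159/41.1 = 0.007455 ⇒ P = 134.145 kPa

Pdew = 134.145 kPa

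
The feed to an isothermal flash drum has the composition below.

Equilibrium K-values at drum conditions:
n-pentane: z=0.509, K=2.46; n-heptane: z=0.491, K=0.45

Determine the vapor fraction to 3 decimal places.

ψ = 0.589

Rachford–Rice: g(ψ) = Σ zᵢ(Kᵢ−1)/(1+ψ(Kᵢ−1)) = 0.
Feasibility: ΣzᵢKᵢ = 1.473, Σzᵢ/Kᵢ = 1.298 — both > 1, two phases present.
Binary case is linear: z₁(K₁−1)(1+ψ(K₂−1)) + z₂(K₂−1)(1+ψ(K₁−1)) = 0
⇒ ψ = [z₁(K₁−1)+z₂(K₂−1)] / [−(K₁−1)(K₂−1)] = 0.4731/0.8030 = 0.589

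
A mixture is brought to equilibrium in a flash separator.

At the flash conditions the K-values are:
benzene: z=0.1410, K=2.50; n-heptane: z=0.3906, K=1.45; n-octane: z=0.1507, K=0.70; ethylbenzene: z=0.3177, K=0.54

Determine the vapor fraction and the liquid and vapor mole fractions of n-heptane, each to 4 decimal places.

ψ = 0.5745, x_n-heptane = 0.3104, y_n-heptane = 0.4500

Newton–Raphson from ψ = 0.48:
  ψ = 0.4800: g = 0.02714, g' = -0.2900 → ψ = 0.5736
  ψ = 0.5736: g = 0.00026, g' = -0.2855 → ψ = 0.5745
Converged at ψ = 0.5745.
Compositions from xᵢ = zᵢ/(1+ψ(Kᵢ−1)), yᵢ = Kᵢxᵢ:
  benzene: x = 0.0757, y = 0.1893
  n-heptane: x = 0.3104, y = 0.4500
  n-octane: x = 0.1821, y = 0.1275
  ethylbenzene: x = 0.4318, y = 0.2332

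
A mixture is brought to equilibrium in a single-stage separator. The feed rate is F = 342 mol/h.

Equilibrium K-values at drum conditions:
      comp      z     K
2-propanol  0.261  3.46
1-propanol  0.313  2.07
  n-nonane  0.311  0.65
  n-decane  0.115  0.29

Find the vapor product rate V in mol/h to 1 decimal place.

V = 301.2 mol/h

Newton–Raphson from ψ = 0.48:
  ψ = 0.480: g = 0.2610, g' = -0.677 → ψ = 0.866
  ψ = 0.866: g = 0.0111, g' = -0.726 → ψ = 0.881
Converged at ψ = 0.881.
Then V = ψ·F = 0.8806·342 = 301.2 mol/h and L = F − V = 40.8 mol/h.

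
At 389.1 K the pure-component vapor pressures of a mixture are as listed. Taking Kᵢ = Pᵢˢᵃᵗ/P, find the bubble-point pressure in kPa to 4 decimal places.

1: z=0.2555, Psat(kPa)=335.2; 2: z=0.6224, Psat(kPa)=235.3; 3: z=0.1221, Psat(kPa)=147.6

Pbub = 250.1163 kPa

At the bubble point ψ → 0, so ΣzᵢKᵢ = 1 with Kᵢ = Pᵢˢᵃᵗ/P ⇒ P = ΣzᵢPᵢˢᵃᵗ.
P = 0.2555·335.2 + 0.6224·235.3 + 0.1221·147.6 = 250.1163 kPa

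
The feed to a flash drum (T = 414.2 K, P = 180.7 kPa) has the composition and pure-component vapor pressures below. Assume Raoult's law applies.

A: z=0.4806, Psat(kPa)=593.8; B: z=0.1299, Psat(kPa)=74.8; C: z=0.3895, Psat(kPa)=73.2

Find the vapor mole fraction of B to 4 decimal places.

Raoult's law: Kᵢ = Pᵢˢᵃᵗ/P = Pᵢˢᵃᵗ/180.7.
  K_A = 593.8/180.7 = 3.286110, K_B = 74.8/180.7 = 0.413946, K_C = 73.2/180.7 = 0.405091
Rachford–Rice: g(V/F) = Σ zᵢ(Kᵢ−1)/(1+V/F(Kᵢ−1)) = 0.
g(0) = ΣzᵢKᵢ − 1 = 0.7909 and g(1) = 1 − Σzᵢ/Kᵢ = -0.4216, so a root lies in (0, 1).
Newton–Raphson from V/F = 0.59:
  V/F = 0.5900: g = -0.00563, g' = -0.8868 → V/F = 0.5837
Converged at V/F = 0.5837.
Compositions from xᵢ = zᵢ/(1+V/F(Kᵢ−1)), yᵢ = Kᵢxᵢ:
  A: x = 0.2059, y = 0.6766
  B: x = 0.1974, y = 0.0817
  C: x = 0.5967, y = 0.2417

y_B = 0.0817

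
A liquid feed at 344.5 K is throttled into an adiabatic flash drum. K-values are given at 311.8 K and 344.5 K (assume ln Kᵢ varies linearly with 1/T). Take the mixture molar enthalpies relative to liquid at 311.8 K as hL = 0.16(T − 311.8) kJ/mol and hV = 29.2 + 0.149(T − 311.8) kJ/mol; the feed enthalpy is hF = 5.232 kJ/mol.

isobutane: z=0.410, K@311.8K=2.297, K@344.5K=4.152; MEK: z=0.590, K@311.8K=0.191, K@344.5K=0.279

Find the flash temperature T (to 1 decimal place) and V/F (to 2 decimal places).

Adiabatic flash: solve Rachford–Rice at each trial T, then check hF = ψ·hV(T) + (1−ψ)·hL(T).
  T = 311.8 K: K = (2.297, 0.191), RR gives ψ = 0.052, H_out = 1.516 kJ/mol
  T = 344.5 K: K = (4.152, 0.279), RR gives ψ = 0.381, H_out = 16.234 kJ/mol
  T = 328.1 K: K = (3.131, 0.233), RR gives ψ = 0.258, H_out = 10.085 kJ/mol
  T = 320.0 K: K = (2.695, 0.212), RR gives ψ = 0.172, H_out = 6.317 kJ/mol
  T = 315.9 K: K = (2.491, 0.201), RR gives ψ = 0.117, H_out = 4.080 kJ/mol
  T = 317.9 K: K = (2.589, 0.206), RR gives ψ = 0.145, H_out = 5.206 kJ/mol
Linear interpolation between T = 317.9 (H_out = 5.206) and T = 320.0 (H_out = 6.317) on hF = 5.232 gives T ≈ 317.9 K, at which ψ = 0.15.

T = 317.9 K, V/F = 0.15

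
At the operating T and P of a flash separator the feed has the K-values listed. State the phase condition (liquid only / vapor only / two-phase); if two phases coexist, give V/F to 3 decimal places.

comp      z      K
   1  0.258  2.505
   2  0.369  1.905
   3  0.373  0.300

ΣzᵢKᵢ = 1.461; Σzᵢ/Kᵢ = 1.540.
Both exceed 1, so a two-phase solution exists.
Material balance + equilibrium reduce to Σ zᵢ(Kᵢ−1)/(1+ψ(Kᵢ−1)) = 0.
Newton–Raphson from ψ = 0.5:
  ψ = 0.500: g = 0.0498, g' = -0.766 → ψ = 0.565
  ψ = 0.565: g = -0.0011, g' = -0.803 → ψ = 0.564
Converged at ψ = 0.564.

two-phase, V/F = 0.564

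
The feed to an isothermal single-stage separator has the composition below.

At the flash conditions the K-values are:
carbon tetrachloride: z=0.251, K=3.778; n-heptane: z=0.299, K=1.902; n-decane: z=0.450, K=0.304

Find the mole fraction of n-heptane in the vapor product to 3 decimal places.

Let β = V/F and solve Σ zᵢ(Kᵢ−1)/(1+β(Kᵢ−1)) = 0.
g(0) = ΣzᵢKᵢ − 1 = 0.654 and g(1) = 1 − Σzᵢ/Kᵢ = -0.704, so a root lies in (0, 1).
Newton iteration, β⁰ = 0.67:
  β = 0.670: g = -0.1751, g' = -1.096 → β = 0.510
  β = 0.510: g = -0.0126, g' = -0.970 → β = 0.497
Converged at β = 0.497.
Compositions from xᵢ = zᵢ/(1+β(Kᵢ−1)), yᵢ = Kᵢxᵢ:
  carbon tetrachloride: x = 0.105, y = 0.398
  n-heptane: x = 0.206, y = 0.393
  n-decane: x = 0.688, y = 0.209

y_n-heptane = 0.393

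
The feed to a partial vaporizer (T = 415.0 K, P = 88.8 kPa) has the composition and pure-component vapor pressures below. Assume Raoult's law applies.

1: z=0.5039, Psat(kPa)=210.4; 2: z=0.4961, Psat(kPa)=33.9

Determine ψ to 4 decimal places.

ψ = 0.4528

Raoult's law: Kᵢ = Pᵢˢᵃᵗ/P = Pᵢˢᵃᵗ/88.8.
  K_1 = 210.4/88.8 = 2.369369, K_2 = 33.9/88.8 = 0.381757
Binary case is linear: z₁(K₁−1)(1+ψ(K₂−1)) + z₂(K₂−1)(1+ψ(K₁−1)) = 0
⇒ ψ = [z₁(K₁−1)+z₂(K₂−1)] / [−(K₁−1)(K₂−1)] = 0.38331/0.84660 = 0.4528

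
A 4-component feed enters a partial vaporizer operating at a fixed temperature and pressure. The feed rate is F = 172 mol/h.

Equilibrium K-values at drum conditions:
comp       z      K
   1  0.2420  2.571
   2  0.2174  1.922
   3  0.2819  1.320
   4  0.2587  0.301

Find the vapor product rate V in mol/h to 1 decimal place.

Rachford–Rice: g(β) = Σ zᵢ(Kᵢ−1)/(1+β(Kᵢ−1)) = 0.
Check two-phase: ΣzᵢKᵢ = 1.4900 > 1 and Σzᵢ/Kᵢ = 1.2803 > 1, so g(0) = 0.4900 > 0 and g(1) = -0.2803 < 0.
Newton–Raphson from β = 0.5:
  β = 0.5000: g = 0.14990, g' = -0.5941 → β = 0.7523
  β = 0.7523: g = -0.01610, g' = -0.7709 → β = 0.7314
  β = 0.7314: g = -0.00029, g' = -0.7434 → β = 0.7310
Converged at β = 0.7310.
Then V = β·F = 0.7310·172 = 125.7 mol/h and L = F − V = 46.3 mol/h.

V = 125.7 mol/h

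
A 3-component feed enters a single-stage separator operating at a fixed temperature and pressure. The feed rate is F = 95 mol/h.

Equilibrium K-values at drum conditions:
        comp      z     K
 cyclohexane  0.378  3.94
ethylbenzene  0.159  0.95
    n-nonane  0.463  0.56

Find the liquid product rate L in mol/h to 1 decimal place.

L = 17.3 mol/h

Newton–Raphson from ψ = 0.5:
  ψ = 0.500: g = 0.1806, g' = -0.683 → ψ = 0.764
  ψ = 0.764: g = 0.0270, g' = -0.514 → ψ = 0.817
  ψ = 0.817: g = 0.0004, g' = -0.501 → ψ = 0.818
Converged at ψ = 0.818.
Then V = ψ·F = 0.8177·95 = 77.7 mol/h and L = F − V = 17.3 mol/h.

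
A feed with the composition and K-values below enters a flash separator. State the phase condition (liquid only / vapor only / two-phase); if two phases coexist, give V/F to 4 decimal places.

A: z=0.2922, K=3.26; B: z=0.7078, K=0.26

two-phase, V/F = 0.0817

ΣzᵢKᵢ = 1.1366; Σzᵢ/Kᵢ = 2.8119.
Both exceed 1, so a two-phase solution exists.
Binary case is linear: z₁(K₁−1)(1+ψ(K₂−1)) + z₂(K₂−1)(1+ψ(K₁−1)) = 0
⇒ ψ = [z₁(K₁−1)+z₂(K₂−1)] / [−(K₁−1)(K₂−1)] = 0.13660/1.67240 = 0.0817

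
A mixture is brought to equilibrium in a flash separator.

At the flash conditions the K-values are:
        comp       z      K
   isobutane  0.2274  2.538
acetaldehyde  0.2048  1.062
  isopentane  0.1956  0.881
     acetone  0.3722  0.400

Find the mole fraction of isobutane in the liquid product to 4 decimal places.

x_isobutane = 0.1729

Let β = V/F and solve Σ zᵢ(Kᵢ−1)/(1+β(Kᵢ−1)) = 0.
Feasibility: ΣzᵢKᵢ = 1.1158, Σzᵢ/Kᵢ = 1.4350 — both > 1, two phases present.
Newton iteration, β⁰ = 0.56:
  β = 0.5600: g = -0.16109, g' = -0.4631 → β = 0.2121
  β = 0.2121: g = -0.00354, g' = -0.4854 → β = 0.2049
Converged at β = 0.2049.
Compositions from xᵢ = zᵢ/(1+β(Kᵢ−1)), yᵢ = Kᵢxᵢ:
  isobutane: x = 0.1729, y = 0.4389
  acetaldehyde: x = 0.2022, y = 0.2148
  isopentane: x = 0.2005, y = 0.1766
  acetone: x = 0.4244, y = 0.1697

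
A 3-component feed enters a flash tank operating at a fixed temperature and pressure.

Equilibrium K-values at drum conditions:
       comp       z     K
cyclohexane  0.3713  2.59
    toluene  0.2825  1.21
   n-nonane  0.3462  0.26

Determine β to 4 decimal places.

β = 0.4688

Let β = V/F and solve Σ zᵢ(Kᵢ−1)/(1+β(Kᵢ−1)) = 0.
Feasibility: ΣzᵢKᵢ = 1.3935, Σzᵢ/Kᵢ = 1.7084 — both > 1, two phases present.
Iterate (Newton) starting at β = 0.31:
  β = 0.3100: g = 0.11870, g' = -0.7514 → β = 0.4680
  β = 0.4680: g = 0.00062, g' = -0.7626 → β = 0.4688
Converged at β = 0.4688.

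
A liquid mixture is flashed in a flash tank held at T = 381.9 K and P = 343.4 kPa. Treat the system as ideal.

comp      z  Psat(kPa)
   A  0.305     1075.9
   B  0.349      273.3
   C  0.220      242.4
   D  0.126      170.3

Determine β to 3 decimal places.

β = 0.695

Raoult's law: Kᵢ = Pᵢˢᵃᵗ/P = Pᵢˢᵃᵗ/343.4.
  K_A = 1075.9/343.4 = 3.13308, K_B = 273.3/343.4 = 0.79586, K_C = 242.4/343.4 = 0.70588, K_D = 170.3/343.4 = 0.49592
Newton iteration, β⁰ = 0.5:
  β = 0.500: g = 0.0747, g' = -0.426 → β = 0.675
  β = 0.675: g = 0.0070, g' = -0.356 → β = 0.695
Converged at β = 0.695.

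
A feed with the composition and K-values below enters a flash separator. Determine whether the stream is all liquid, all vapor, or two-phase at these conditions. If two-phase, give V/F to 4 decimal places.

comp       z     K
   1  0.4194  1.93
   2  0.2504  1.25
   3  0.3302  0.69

ΣzᵢKᵢ = 1.3503; Σzᵢ/Kᵢ = 0.8962.
Since Σzᵢ/Kᵢ < 1 the mixture is above its dew point — single vapor phase.

all vapor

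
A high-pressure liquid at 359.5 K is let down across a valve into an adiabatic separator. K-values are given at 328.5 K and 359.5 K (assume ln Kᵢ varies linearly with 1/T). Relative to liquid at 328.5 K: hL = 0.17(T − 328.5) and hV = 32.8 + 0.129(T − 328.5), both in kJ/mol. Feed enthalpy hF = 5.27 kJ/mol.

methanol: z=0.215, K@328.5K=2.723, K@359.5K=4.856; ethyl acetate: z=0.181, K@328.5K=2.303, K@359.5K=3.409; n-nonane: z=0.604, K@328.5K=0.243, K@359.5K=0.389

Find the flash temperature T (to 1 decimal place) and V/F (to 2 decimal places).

T = 330.3 K, V/F = 0.15

Adiabatic flash: solve Rachford–Rice at each trial T, then check hF = ψ·hV(T) + (1−ψ)·hL(T).
  T = 328.5 K: K = (2.723, 2.303, 0.243), RR gives ψ = 0.127, H_out = 4.179 kJ/mol
  T = 359.5 K: K = (4.856, 3.409, 0.389), RR gives ψ = 0.453, H_out = 19.554 kJ/mol
  T = 344.0 K: K = (3.684, 2.827, 0.311), RR gives ψ = 0.307, H_out = 12.514 kJ/mol
  T = 336.2 K: K = (3.175, 2.556, 0.275), RR gives ψ = 0.225, H_out = 8.607 kJ/mol
  T = 332.4 K: K = (2.946, 2.429, 0.259), RR gives ψ = 0.179, H_out = 6.515 kJ/mol
  T = 330.4 K: K = (2.830, 2.364, 0.251), RR gives ψ = 0.153, H_out = 5.345 kJ/mol
Linear interpolation between T = 328.5 (H_out = 4.179) and T = 330.4 (H_out = 5.345) on hF = 5.27 gives T ≈ 330.3 K, at which ψ = 0.15.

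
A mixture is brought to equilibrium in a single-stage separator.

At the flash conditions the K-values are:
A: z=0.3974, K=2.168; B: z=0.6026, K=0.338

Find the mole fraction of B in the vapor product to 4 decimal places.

Material balance + equilibrium reduce to Σ zᵢ(Kᵢ−1)/(1+V/F(Kᵢ−1)) = 0.
Feasibility: ΣzᵢKᵢ = 1.0652, Σzᵢ/Kᵢ = 1.9661 — both > 1, two phases present.
Binary case is linear: z₁(K₁−1)(1+V/F(K₂−1)) + z₂(K₂−1)(1+V/F(K₁−1)) = 0
⇒ V/F = [z₁(K₁−1)+z₂(K₂−1)] / [−(K₁−1)(K₂−1)] = 0.06524/0.77322 = 0.0844
Compositions from xᵢ = zᵢ/(1+V/F(Kᵢ−1)), yᵢ = Kᵢxᵢ:
  A: x = 0.3617, y = 0.7843
  B: x = 0.6383, y = 0.2157

y_B = 0.2157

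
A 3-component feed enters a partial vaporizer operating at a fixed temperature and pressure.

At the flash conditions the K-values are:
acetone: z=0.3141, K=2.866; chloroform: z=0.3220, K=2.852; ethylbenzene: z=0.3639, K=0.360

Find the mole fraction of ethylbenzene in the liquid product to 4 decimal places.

x_ethylbenzene = 0.7439

Rachford–Rice: g(V/F) = Σ zᵢ(Kᵢ−1)/(1+V/F(Kᵢ−1)) = 0.
Feasibility: ΣzᵢKᵢ = 1.9496, Σzᵢ/Kᵢ = 1.2333 — both > 1, two phases present.
Newton iteration, V/F⁰ = 0.3:
  V/F = 0.3000: g = 0.47088, g' = -1.1342 → V/F = 0.7152
  V/F = 0.7152: g = 0.07816, g' = -0.9119 → V/F = 0.8009
  V/F = 0.8009: g = -0.00267, g' = -0.9822 → V/F = 0.7981
Converged at V/F = 0.7981.
Compositions from xᵢ = zᵢ/(1+V/F(Kᵢ−1)), yᵢ = Kᵢxᵢ:
  acetone: x = 0.1262, y = 0.3616
  chloroform: x = 0.1299, y = 0.3706
  ethylbenzene: x = 0.7439, y = 0.2678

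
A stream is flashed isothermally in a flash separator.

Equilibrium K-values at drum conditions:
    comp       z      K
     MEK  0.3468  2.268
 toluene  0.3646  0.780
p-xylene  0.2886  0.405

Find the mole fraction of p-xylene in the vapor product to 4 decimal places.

Let β = V/F and solve Σ zᵢ(Kᵢ−1)/(1+β(Kᵢ−1)) = 0.
Feasibility: ΣzᵢKᵢ = 1.1878, Σzᵢ/Kᵢ = 1.3329 — both > 1, two phases present.
Newton–Raphson from β = 0.5:
  β = 0.5000: g = -0.06544, g' = -0.4382 → β = 0.3506
  β = 0.3506: g = 0.00050, g' = -0.4511 → β = 0.3517
Converged at β = 0.3517.
Compositions from xᵢ = zᵢ/(1+β(Kᵢ−1)), yᵢ = Kᵢxᵢ:
  MEK: x = 0.2398, y = 0.5439
  toluene: x = 0.3952, y = 0.3082
  p-xylene: x = 0.3650, y = 0.1478

y_p-xylene = 0.1478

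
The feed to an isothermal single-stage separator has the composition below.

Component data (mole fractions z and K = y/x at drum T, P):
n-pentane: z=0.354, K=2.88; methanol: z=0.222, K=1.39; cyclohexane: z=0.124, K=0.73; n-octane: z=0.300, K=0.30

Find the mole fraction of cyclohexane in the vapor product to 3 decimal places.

y_cyclohexane = 0.107

Rachford–Rice: g(ψ) = Σ zᵢ(Kᵢ−1)/(1+ψ(Kᵢ−1)) = 0.
Feasibility: ΣzᵢKᵢ = 1.509, Σzᵢ/Kᵢ = 1.452 — both > 1, two phases present.
Newton–Raphson from ψ = 0.56:
  ψ = 0.560: g = 0.0104, g' = -0.730 → ψ = 0.574
Converged at ψ = 0.574.
Compositions from xᵢ = zᵢ/(1+ψ(Kᵢ−1)), yᵢ = Kᵢxᵢ:
  n-pentane: x = 0.170, y = 0.490
  methanol: x = 0.181, y = 0.252
  cyclohexane: x = 0.147, y = 0.107
  n-octane: x = 0.502, y = 0.150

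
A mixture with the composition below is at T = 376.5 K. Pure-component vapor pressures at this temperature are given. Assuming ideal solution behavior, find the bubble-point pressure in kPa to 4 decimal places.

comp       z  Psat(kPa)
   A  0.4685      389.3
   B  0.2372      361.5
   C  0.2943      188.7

Pbub = 323.6693 kPa

At the bubble point ψ → 0, so ΣzᵢKᵢ = 1 with Kᵢ = Pᵢˢᵃᵗ/P ⇒ P = ΣzᵢPᵢˢᵃᵗ.
P = 0.4685·389.3 + 0.2372·361.5 + 0.2943·188.7 = 323.6693 kPa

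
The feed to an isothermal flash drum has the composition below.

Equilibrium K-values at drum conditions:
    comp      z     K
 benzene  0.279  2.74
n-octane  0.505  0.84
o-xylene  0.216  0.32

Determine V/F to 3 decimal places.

V/F = 0.396

Material balance + equilibrium reduce to Σ zᵢ(Kᵢ−1)/(1+V/F(Kᵢ−1)) = 0.
Feasibility: ΣzᵢKᵢ = 1.258, Σzᵢ/Kᵢ = 1.378 — both > 1, two phases present.
Newton iteration, V/F⁰ = 0.32:
  V/F = 0.320: g = 0.0389, g' = -0.526 → V/F = 0.394
  V/F = 0.394: g = 0.0011, g' = -0.498 → V/F = 0.396
Converged at V/F = 0.396.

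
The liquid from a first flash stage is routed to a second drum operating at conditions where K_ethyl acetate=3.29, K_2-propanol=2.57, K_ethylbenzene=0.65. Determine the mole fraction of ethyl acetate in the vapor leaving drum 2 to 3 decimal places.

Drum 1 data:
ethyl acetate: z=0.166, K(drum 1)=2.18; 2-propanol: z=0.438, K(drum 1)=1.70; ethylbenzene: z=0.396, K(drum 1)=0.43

Drum 1:
Iterate (Newton) starting at ψ₁ = 0.56:
  ψ₁ = 0.560: g = 0.0067, g' = -0.472 → ψ₁ = 0.574
Converged at ψ₁ = 0.574.
Drum-1 compositions:
  ethyl acetate: x = 0.099, y = 0.216
  2-propanol: x = 0.312, y = 0.531
  ethylbenzene: x = 0.589, y = 0.253
Drum-2 feed = drum-1 liquid: z₂ = (0.0990, 0.3124, 0.5886).
Drum 2:
Rachford–Rice: g(ψ₂) = Σ zᵢ(Kᵢ−1)/(1+ψ₂(Kᵢ−1)) = 0.
Check two-phase: ΣzᵢKᵢ = 1.511 > 1 and Σzᵢ/Kᵢ = 1.057 > 1, so g(0) = 0.511 > 0 and g(1) = -0.057 < 0.
Newton–Raphson from ψ₂ = 0.5:
  ψ₂ = 0.500: g = 0.1308, g' = -0.460 → ψ₂ = 0.784
  ψ₂ = 0.784: g = 0.0171, g' = -0.358 → ψ₂ = 0.832
Converged at ψ₂ = 0.832.
  ethyl acetate: x = 0.034, y = 0.112
  2-propanol: x = 0.135, y = 0.348
  ethylbenzene: x = 0.830, y = 0.540

y_ethyl acetate (drum 2) = 0.112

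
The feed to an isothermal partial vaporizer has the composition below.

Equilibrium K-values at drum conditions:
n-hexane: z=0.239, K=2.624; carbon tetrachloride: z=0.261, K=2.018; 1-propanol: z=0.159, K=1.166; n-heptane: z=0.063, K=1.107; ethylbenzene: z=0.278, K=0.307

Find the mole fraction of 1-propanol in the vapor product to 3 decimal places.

y_1-propanol = 0.166

Rachford–Rice: g(ψ) = Σ zᵢ(Kᵢ−1)/(1+ψ(Kᵢ−1)) = 0.
Feasibility: ΣzᵢKᵢ = 1.494, Σzᵢ/Kᵢ = 1.319 — both > 1, two phases present.
Newton iteration, ψ⁰ = 0.62:
  ψ = 0.620: g = 0.0488, g' = -0.673 → ψ = 0.692
  ψ = 0.692: g = -0.0019, g' = -0.730 → ψ = 0.690
Converged at ψ = 0.690.
Compositions from xᵢ = zᵢ/(1+ψ(Kᵢ−1)), yᵢ = Kᵢxᵢ:
  n-hexane: x = 0.113, y = 0.296
  carbon tetrachloride: x = 0.153, y = 0.309
  1-propanol: x = 0.143, y = 0.166
  n-heptane: x = 0.059, y = 0.065
  ethylbenzene: x = 0.533, y = 0.164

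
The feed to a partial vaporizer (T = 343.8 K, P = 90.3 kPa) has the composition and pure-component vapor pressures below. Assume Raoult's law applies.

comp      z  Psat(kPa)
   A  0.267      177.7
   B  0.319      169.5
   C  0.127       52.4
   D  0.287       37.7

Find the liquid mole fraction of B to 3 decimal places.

Raoult's law: Kᵢ = Pᵢˢᵃᵗ/P = Pᵢˢᵃᵗ/90.3.
  K_A = 177.7/90.3 = 1.96788, K_B = 169.5/90.3 = 1.87708, K_C = 52.4/90.3 = 0.58029, K_D = 37.7/90.3 = 0.41750
Material balance + equilibrium reduce to Σ zᵢ(Kᵢ−1)/(1+ψ(Kᵢ−1)) = 0.
Feasibility: ΣzᵢKᵢ = 1.318, Σzᵢ/Kᵢ = 1.212 — both > 1, two phases present.
Newton–Raphson from ψ = 0.5:
  ψ = 0.500: g = 0.0653, g' = -0.462 → ψ = 0.641
  ψ = 0.641: g = -0.0013, g' = -0.486 → ψ = 0.639
Converged at ψ = 0.639.
Compositions from xᵢ = zᵢ/(1+ψ(Kᵢ−1)), yᵢ = Kᵢxᵢ:
  A: x = 0.165, y = 0.325
  B: x = 0.204, y = 0.384
  C: x = 0.174, y = 0.101
  D: x = 0.457, y = 0.191

x_B = 0.204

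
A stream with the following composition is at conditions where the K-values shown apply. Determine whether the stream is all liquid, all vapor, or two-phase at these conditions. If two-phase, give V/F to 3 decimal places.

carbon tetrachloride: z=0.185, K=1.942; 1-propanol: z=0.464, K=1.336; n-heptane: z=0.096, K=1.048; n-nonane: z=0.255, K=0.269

two-phase, V/F = 0.413

ΣzᵢKᵢ = 1.148; Σzᵢ/Kᵢ = 1.482.
Both exceed 1, so a two-phase solution exists.
Rachford–Rice: g(ψ) = Σ zᵢ(Kᵢ−1)/(1+ψ(Kᵢ−1)) = 0.
Newton–Raphson from ψ = 0.48:
  ψ = 0.480: g = -0.0284, g' = -0.440 → ψ = 0.415
  ψ = 0.415: g = -0.0011, g' = -0.406 → ψ = 0.413
Converged at ψ = 0.413.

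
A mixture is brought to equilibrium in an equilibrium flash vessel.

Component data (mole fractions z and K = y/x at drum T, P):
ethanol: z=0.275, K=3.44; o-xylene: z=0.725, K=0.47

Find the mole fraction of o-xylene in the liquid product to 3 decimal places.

Rachford–Rice: g(ψ) = Σ zᵢ(Kᵢ−1)/(1+ψ(Kᵢ−1)) = 0.
Check two-phase: ΣzᵢKᵢ = 1.287 > 1 and Σzᵢ/Kᵢ = 1.622 > 1, so g(0) = 0.287 > 0 and g(1) = -0.622 < 0.
Binary case is linear: z₁(K₁−1)(1+ψ(K₂−1)) + z₂(K₂−1)(1+ψ(K₁−1)) = 0
⇒ ψ = [z₁(K₁−1)+z₂(K₂−1)] / [−(K₁−1)(K₂−1)] = 0.2868/1.2932 = 0.222
Compositions from xᵢ = zᵢ/(1+ψ(Kᵢ−1)), yᵢ = Kᵢxᵢ:
  ethanol: x = 0.178, y = 0.614
  o-xylene: x = 0.822, y = 0.386

x_o-xylene = 0.822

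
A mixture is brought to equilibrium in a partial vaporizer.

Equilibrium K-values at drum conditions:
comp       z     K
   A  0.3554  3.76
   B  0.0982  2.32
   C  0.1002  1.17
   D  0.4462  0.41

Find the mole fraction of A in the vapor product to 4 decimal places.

y_A = 0.4730

Material balance + equilibrium reduce to Σ zᵢ(Kᵢ−1)/(1+ψ(Kᵢ−1)) = 0.
Check two-phase: ΣzᵢKᵢ = 1.8643 > 1 and Σzᵢ/Kᵢ = 1.3108 > 1, so g(0) = 0.8643 > 0 and g(1) = -0.3108 < 0.
Newton iteration, ψ⁰ = 0.5:
  ψ = 0.5000: g = 0.13252, g' = -0.8550 → ψ = 0.6550
  ψ = 0.6550: g = 0.00513, g' = -0.8076 → ψ = 0.6613
Converged at ψ = 0.6613.
Compositions from xᵢ = zᵢ/(1+ψ(Kᵢ−1)), yᵢ = Kᵢxᵢ:
  A: x = 0.1258, y = 0.4730
  B: x = 0.0524, y = 0.1216
  C: x = 0.0901, y = 0.1054
  D: x = 0.7317, y = 0.3000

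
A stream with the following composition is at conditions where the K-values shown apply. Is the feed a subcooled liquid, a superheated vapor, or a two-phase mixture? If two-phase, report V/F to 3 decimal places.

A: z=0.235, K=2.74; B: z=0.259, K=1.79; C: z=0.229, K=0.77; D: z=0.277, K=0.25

two-phase, V/F = 0.462

ΣzᵢKᵢ = 1.353; Σzᵢ/Kᵢ = 1.636.
Both exceed 1, so a two-phase solution exists.
Let ψ = V/F and solve Σ zᵢ(Kᵢ−1)/(1+ψ(Kᵢ−1)) = 0.
Iterate (Newton) starting at ψ = 0.56:
  ψ = 0.560: g = -0.0697, g' = -0.739 → ψ = 0.466
  ψ = 0.466: g = -0.0028, g' = -0.687 → ψ = 0.462
Converged at ψ = 0.462.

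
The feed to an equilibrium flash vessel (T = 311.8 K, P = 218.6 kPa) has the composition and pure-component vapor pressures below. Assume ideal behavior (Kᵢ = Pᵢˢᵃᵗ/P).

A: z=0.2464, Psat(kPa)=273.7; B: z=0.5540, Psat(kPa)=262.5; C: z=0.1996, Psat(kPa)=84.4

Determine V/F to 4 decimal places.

Raoult's law: Kᵢ = Pᵢˢᵃᵗ/P = Pᵢˢᵃᵗ/218.6.
  K_A = 273.7/218.6 = 1.252059, K_B = 262.5/218.6 = 1.200823, K_C = 84.4/218.6 = 0.386093
Rachford–Rice: g(V/F) = Σ zᵢ(Kᵢ−1)/(1+V/F(Kᵢ−1)) = 0.
Check two-phase: ΣzᵢKᵢ = 1.0508 > 1 and Σzᵢ/Kᵢ = 1.1751 > 1, so g(0) = 0.0508 > 0 and g(1) = -0.1751 < 0.
Iterate (Newton) starting at V/F = 0.49:
  V/F = 0.4900: g = -0.01869, g' = -0.1848 → V/F = 0.3889
  V/F = 0.3889: g = -0.00120, g' = -0.1620 → V/F = 0.3814
Converged at V/F = 0.3814.

V/F = 0.3814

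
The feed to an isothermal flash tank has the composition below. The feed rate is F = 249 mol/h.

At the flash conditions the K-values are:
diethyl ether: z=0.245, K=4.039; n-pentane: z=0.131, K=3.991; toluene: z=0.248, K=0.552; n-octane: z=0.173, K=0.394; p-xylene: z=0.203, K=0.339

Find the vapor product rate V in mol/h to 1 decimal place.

Material balance + equilibrium reduce to Σ zᵢ(Kᵢ−1)/(1+V/F(Kᵢ−1)) = 0.
Feasibility: ΣzᵢKᵢ = 1.786, Σzᵢ/Kᵢ = 1.581 — both > 1, two phases present.
Newton iteration, V/F⁰ = 0.3:
  V/F = 0.300: g = 0.1721, g' = -1.244 → V/F = 0.438
  V/F = 0.438: g = 0.0188, g' = -1.006 → V/F = 0.457
Converged at V/F = 0.457.
Then V = V/F·F = 0.4573·249 = 113.9 mol/h and L = F − V = 135.1 mol/h.

V = 113.9 mol/h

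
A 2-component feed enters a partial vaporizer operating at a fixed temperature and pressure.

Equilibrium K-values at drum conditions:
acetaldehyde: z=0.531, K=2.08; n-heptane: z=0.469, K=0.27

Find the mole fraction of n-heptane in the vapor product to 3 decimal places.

y_n-heptane = 0.161

Material balance + equilibrium reduce to Σ zᵢ(Kᵢ−1)/(1+ψ(Kᵢ−1)) = 0.
g(0) = ΣzᵢKᵢ − 1 = 0.231 and g(1) = 1 − Σzᵢ/Kᵢ = -0.992, so a root lies in (0, 1).
Newton–Raphson from ψ = 0.41:
  ψ = 0.410: g = -0.0911, g' = -0.807 → ψ = 0.297
  ψ = 0.297: g = -0.0030, g' = -0.763 → ψ = 0.293
Converged at ψ = 0.293.
Compositions from xᵢ = zᵢ/(1+ψ(Kᵢ−1)), yᵢ = Kᵢxᵢ:
  acetaldehyde: x = 0.403, y = 0.839
  n-heptane: x = 0.597, y = 0.161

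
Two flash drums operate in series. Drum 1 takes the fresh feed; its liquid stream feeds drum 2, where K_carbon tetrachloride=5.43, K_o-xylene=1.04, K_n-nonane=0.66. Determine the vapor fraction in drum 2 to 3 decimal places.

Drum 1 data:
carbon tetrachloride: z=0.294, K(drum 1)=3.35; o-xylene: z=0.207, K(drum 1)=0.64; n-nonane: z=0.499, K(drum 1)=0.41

Drum 1:
Newton–Raphson from ψ₁ = 0.5:
  ψ₁ = 0.500: g = -0.1908, g' = -0.733 → ψ₁ = 0.240
  ψ₁ = 0.240: g = 0.0177, g' = -0.932 → ψ₁ = 0.258
  ψ₁ = 0.258: g = 0.0003, g' = -0.903 → ψ₁ = 0.259
Converged at ψ₁ = 0.259.
Drum-1 compositions:
  carbon tetrachloride: x = 0.183, y = 0.612
  o-xylene: x = 0.228, y = 0.146
  n-nonane: x = 0.589, y = 0.241
Drum-2 feed = drum-1 liquid: z₂ = (0.1828, 0.2283, 0.5889).
Drum 2:
Newton–Raphson from ψ₂ = 0.5:
  ψ₂ = 0.500: g = 0.0196, g' = -0.446 → ψ₂ = 0.544
  ψ₂ = 0.544: g = 0.0008, g' = -0.411 → ψ₂ = 0.546
Converged at ψ₂ = 0.546.
  carbon tetrachloride: x = 0.053, y = 0.290
  o-xylene: x = 0.223, y = 0.232
  n-nonane: x = 0.723, y = 0.477

V/F (drum 2) = 0.546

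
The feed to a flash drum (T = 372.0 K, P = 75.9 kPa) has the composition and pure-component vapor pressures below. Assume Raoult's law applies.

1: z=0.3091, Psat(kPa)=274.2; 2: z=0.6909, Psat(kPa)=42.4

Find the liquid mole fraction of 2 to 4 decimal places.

Raoult's law: Kᵢ = Pᵢˢᵃᵗ/P = Pᵢˢᵃᵗ/75.9.
  K_1 = 274.2/75.9 = 3.612648, K_2 = 42.4/75.9 = 0.558630
Let ψ = V/F and solve Σ zᵢ(Kᵢ−1)/(1+ψ(Kᵢ−1)) = 0.
g(0) = ΣzᵢKᵢ − 1 = 0.5026 and g(1) = 1 − Σzᵢ/Kᵢ = -0.3223, so a root lies in (0, 1).
Binary case is linear: z₁(K₁−1)(1+ψ(K₂−1)) + z₂(K₂−1)(1+ψ(K₁−1)) = 0
⇒ ψ = [z₁(K₁−1)+z₂(K₂−1)] / [−(K₁−1)(K₂−1)] = 0.50263/1.15315 = 0.4359
Compositions from xᵢ = zᵢ/(1+ψ(Kᵢ−1)), yᵢ = Kᵢxᵢ:
  1: x = 0.1445, y = 0.5221
  2: x = 0.8555, y = 0.4779

x_2 = 0.8555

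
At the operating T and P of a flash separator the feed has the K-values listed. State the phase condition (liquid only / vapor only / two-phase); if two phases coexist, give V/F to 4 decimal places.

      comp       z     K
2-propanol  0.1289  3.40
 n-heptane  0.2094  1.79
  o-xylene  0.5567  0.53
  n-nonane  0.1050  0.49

two-phase, V/F = 0.2056

ΣzᵢKᵢ = 1.1596; Σzᵢ/Kᵢ = 1.4196.
Both exceed 1, so a two-phase solution exists.
Rachford–Rice: g(ψ) = Σ zᵢ(Kᵢ−1)/(1+ψ(Kᵢ−1)) = 0.
Newton–Raphson from ψ = 0.5:
  ψ = 0.5000: g = -0.15470, g' = -0.4799 → ψ = 0.1776
  ψ = 0.1776: g = 0.01759, g' = -0.6449 → ψ = 0.2049
  ψ = 0.2049: g = 0.00042, g' = -0.6151 → ψ = 0.2056
Converged at ψ = 0.2056.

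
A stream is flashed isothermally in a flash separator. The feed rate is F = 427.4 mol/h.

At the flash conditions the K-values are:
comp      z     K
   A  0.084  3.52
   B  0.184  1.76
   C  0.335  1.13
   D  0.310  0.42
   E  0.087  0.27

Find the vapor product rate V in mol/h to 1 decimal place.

V = 108.2 mol/h

Material balance + equilibrium reduce to Σ zᵢ(Kᵢ−1)/(1+V/F(Kᵢ−1)) = 0.
g(0) = ΣzᵢKᵢ − 1 = 0.152 and g(1) = 1 − Σzᵢ/Kᵢ = -0.485, so a root lies in (0, 1).
Newton iteration, V/F⁰ = 0.5:
  V/F = 0.500: g = -0.1174, g' = -0.487 → V/F = 0.259
  V/F = 0.259: g = -0.0029, g' = -0.490 → V/F = 0.253
Converged at V/F = 0.253.
Then V = V/F·F = 0.2532·427.4 = 108.2 mol/h and L = F − V = 319.2 mol/h.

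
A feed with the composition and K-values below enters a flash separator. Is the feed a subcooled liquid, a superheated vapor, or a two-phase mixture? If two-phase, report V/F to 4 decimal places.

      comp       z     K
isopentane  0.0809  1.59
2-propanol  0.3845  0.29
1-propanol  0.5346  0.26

ΣzᵢKᵢ = 0.3791; Σzᵢ/Kᵢ = 3.4329.
Since ΣzᵢKᵢ < 1 the mixture is below its bubble point — single liquid phase.

subcooled liquid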